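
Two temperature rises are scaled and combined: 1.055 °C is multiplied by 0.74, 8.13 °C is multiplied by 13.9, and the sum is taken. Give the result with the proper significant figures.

1.055 × 0.74 = 0.7807 → 0.78 °C (2 s.f., last digit at the 10^-2 place).
8.13 × 13.9 = 113.007 → 1.13 × 10^2 °C (3 s.f., last digit at the 10^0 place).
Sum: 113.7877 °C; keep the coarser place, 10^0.
Result: 114 °C.

114 °C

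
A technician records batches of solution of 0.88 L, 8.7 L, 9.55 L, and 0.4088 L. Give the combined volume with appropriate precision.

19.5 L

0.88 L + 8.7 L + 9.55 L + 0.4088 L = 19.5388 L.
Addition/subtraction keeps the fewest decimal places: 0.88 → 2 decimal places, 8.7 → 1 decimal place, 9.55 → 2 decimal places, 0.4088 → 4 decimal places; limit is 1.
Rounded to 1 decimal place: 19.5 L.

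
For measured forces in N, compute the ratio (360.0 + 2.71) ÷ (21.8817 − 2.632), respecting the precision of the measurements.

18.84

360.0 + 2.71 = 362.71, limited to 1 d.p. → 4 s.f.; 21.8817 − 2.632 = 19.2497, limited to 3 d.p. → 5 s.f.
Carrying full precision, 362.71 ÷ 19.2497 = 18.8423715694…; keep min(4, 5) = 4 s.f.
Rounded to 4 significant figures: 18.84.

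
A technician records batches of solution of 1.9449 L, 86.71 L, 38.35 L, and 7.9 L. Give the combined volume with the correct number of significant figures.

1.9449 L + 86.71 L + 38.35 L + 7.9 L = 134.9049 L.
Addition/subtraction keeps the fewest decimal places: 1.9449 → 4 decimal places, 86.71 → 2 decimal places, 38.35 → 2 decimal places, 7.9 → 1 decimal place; limit is 1.
Rounded to 1 decimal place: 134.9 L.

134.9 L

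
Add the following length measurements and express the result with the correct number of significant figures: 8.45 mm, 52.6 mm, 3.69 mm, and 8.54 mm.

8.45 mm + 52.6 mm + 3.69 mm + 8.54 mm = 73.28 mm.
Addition/subtraction keeps the fewest decimal places: 8.45 → 2 decimal places, 52.6 → 1 decimal place, 3.69 → 2 decimal places, 8.54 → 2 decimal places; limit is 1.
Rounded to 1 decimal place: 73.3 mm.

73.3 mm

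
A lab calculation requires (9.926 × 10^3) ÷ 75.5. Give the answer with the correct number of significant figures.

(9.926 × 10^3) ÷ 75.5 = 131.470198675…
Multiplication/division keeps the fewest significant figures: 9.926 × 10^3 → 4 s.f., 75.5 → 3 s.f.; limit is 3.
Rounded to 3 significant figures: 131.

131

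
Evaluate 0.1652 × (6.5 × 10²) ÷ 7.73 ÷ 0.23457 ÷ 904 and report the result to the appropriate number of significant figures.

0.1652 × (6.5 × 10²) ÷ 7.73 ÷ 0.23457 ÷ 904 = 0.0655093073284…
Multiplication/division keeps the fewest significant figures: 0.1652 → 4 s.f., 6.5 × 10² → 2 s.f., 7.73 → 3 s.f., 0.23457 → 5 s.f., 904 → 3 s.f.; limit is 2.
Rounded to 2 significant figures: 0.066.

0.066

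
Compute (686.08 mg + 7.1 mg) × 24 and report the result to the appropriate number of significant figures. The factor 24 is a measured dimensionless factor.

1.7 × 10⁴ mg

686.08 mg + 7.1 mg = 693.18 mg; the sum is limited to 1 decimal place (4 s.f.).
Carrying full precision, 693.18 × 24 = 16636.32 mg; 24 has 2 s.f., so the result keeps min(4, 2) = 2 s.f.
Rounded to 2 significant figures: 1.7 × 10⁴ mg.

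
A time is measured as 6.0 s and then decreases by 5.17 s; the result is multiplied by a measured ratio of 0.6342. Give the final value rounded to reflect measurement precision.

0.5 s

6.0 s − 5.17 s = 0.83 s; the difference is limited to 1 decimal place (1 s.f.).
Carrying full precision, 0.83 × 0.6342 = 0.526386 s; 0.6342 has 4 s.f., so the result keeps min(1, 4) = 1 s.f.
Rounded to 1 significant figure: 0.5 s.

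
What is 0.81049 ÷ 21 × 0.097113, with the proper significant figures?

0.81049 ÷ 21 × 0.097113 = 0.00374805311286…
Multiplication/division keeps the fewest significant figures: 0.81049 → 5 s.f., 21 → 2 s.f., 0.097113 → 5 s.f.; limit is 2.
Rounded to 2 significant figures: 0.0037.

0.0037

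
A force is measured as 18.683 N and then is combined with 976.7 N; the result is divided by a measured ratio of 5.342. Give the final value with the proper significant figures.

186.3 N

18.683 N + 976.7 N = 995.383 N; the sum is limited to 1 decimal place (4 s.f.).
Carrying full precision, 995.383 ÷ 5.342 = 186.331523774… N; 5.342 has 4 s.f., so the result keeps min(4, 4) = 4 s.f.
Rounded to 4 significant figures: 186.3 N.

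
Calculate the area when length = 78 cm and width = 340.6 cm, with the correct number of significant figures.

area = 78 cm × 340.6 cm = 26566.8 cm².
78 has 2 significant figures; 340.6 has 4.
Division/multiplication keeps the fewest: 2 significant figures.
Rounded: 2.7 × 10⁴ cm².

2.7 × 10⁴ cm²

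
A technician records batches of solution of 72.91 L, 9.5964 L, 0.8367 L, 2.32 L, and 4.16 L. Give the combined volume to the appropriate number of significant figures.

89.82 L

72.91 L + 9.5964 L + 0.8367 L + 2.32 L + 4.16 L = 89.8231 L.
Addition/subtraction keeps the fewest decimal places: 72.91 → 2 decimal places, 9.5964 → 4 decimal places, 0.8367 → 4 decimal places, 2.32 → 2 decimal places, 4.16 → 2 decimal places; limit is 2.
Rounded to 2 decimal places: 89.82 L.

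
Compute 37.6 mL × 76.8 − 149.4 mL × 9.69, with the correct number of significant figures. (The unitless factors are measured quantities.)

37.6 × 76.8 = 2887.68 → 2.89 × 10³ mL (3 s.f., last digit at the 10^1 place).
149.4 × 9.69 = 1447.686 → 1.45 × 10³ mL (3 s.f., last digit at the 10^1 place).
Difference: 1439.994 mL; keep the coarser place, 10^1.
Result: 1.44 × 10³ mL.

1.44 × 10³ mL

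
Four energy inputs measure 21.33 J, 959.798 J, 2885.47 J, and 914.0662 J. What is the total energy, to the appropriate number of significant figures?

4.78066 × 10^3 J

21.33 J + 959.798 J + 2885.47 J + 914.0662 J = 4780.6642 J.
Addition/subtraction keeps the fewest decimal places: 21.33 → 2 decimal places, 959.798 → 3 decimal places, 2885.47 → 2 decimal places, 914.0662 → 4 decimal places; limit is 2.
Rounded to 2 decimal places: 4.78066 × 10^3 J.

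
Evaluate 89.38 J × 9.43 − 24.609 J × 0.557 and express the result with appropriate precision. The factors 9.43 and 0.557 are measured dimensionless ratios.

89.38 × 9.43 = 842.8534 → 843 J (3 s.f., last digit at the 10^0 place).
24.609 × 0.557 = 13.707213 → 13.7 J (3 s.f., last digit at the 10^-1 place).
Difference: 829.146187 J; keep the coarser place, 10^0.
Result: 8.29 × 10² J.

8.29 × 10² J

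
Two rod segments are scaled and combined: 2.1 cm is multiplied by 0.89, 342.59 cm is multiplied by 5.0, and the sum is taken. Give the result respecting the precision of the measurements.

1.7 × 10^3 cm

2.1 × 0.89 = 1.869 → 1.9 cm (2 s.f., last digit at the 10^-1 place).
342.59 × 5.0 = 1712.95 → 1.7 × 10^3 cm (2 s.f., last digit at the 10^2 place).
Sum: 1714.819 cm; keep the coarser place, 10^2.
Result: 1.7 × 10^3 cm.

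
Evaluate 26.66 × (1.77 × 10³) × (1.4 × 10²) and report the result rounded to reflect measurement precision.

6.6 × 10⁶

26.66 × (1.77 × 10³) × (1.4 × 10²) = 6606348
Multiplication/division keeps the fewest significant figures: 26.66 → 4 s.f., 1.77 × 10³ → 3 s.f., 1.4 × 10² → 2 s.f.; limit is 2.
Rounded to 2 significant figures: 6.6 × 10⁶.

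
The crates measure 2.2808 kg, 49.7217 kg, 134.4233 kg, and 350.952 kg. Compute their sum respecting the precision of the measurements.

537.378 kg

2.2808 kg + 49.7217 kg + 134.4233 kg + 350.952 kg = 537.3778 kg.
Addition/subtraction keeps the fewest decimal places: 2.2808 → 4 decimal places, 49.7217 → 4 decimal places, 134.4233 → 4 decimal places, 350.952 → 3 decimal places; limit is 3.
Rounded to 3 decimal places: 537.378 kg.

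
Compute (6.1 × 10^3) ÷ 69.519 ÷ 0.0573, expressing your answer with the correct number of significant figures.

1.5 × 10^3

(6.1 × 10^3) ÷ 69.519 ÷ 0.0573 = 1531.34024631…
Multiplication/division keeps the fewest significant figures: 6.1 × 10^3 → 2 s.f., 69.519 → 5 s.f., 0.0573 → 3 s.f.; limit is 2.
Rounded to 2 significant figures: 1.5 × 10^3.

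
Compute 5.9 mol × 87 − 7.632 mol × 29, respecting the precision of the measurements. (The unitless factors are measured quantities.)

2.9 × 10^2 mol

5.9 × 87 = 513.3 → 5.1 × 10^2 mol (2 s.f., last digit at the 10^1 place).
7.632 × 29 = 221.328 → 2.2 × 10^2 mol (2 s.f., last digit at the 10^1 place).
Difference: 291.972 mol; keep the coarser place, 10^1.
Result: 2.9 × 10^2 mol.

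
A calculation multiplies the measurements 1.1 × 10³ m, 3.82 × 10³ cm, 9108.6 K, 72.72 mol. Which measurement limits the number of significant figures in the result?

1.1 × 10³ m

1.1 × 10³ m → 2 s.f.; 3.82 × 10³ cm → 3 s.f.; 9108.6 K → 5 s.f.; 72.72 mol → 4 s.f.
The fewest is 2 significant figures, from 1.1 × 10³ m.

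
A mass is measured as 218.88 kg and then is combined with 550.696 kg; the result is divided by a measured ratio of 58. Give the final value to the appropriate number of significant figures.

13 kg

218.88 kg + 550.696 kg = 769.576 kg; the sum is limited to 2 decimal places (5 s.f.).
Carrying full precision, 769.576 ÷ 58 = 13.2685517241… kg; 58 has 2 s.f., so the result keeps min(5, 2) = 2 s.f.
Rounded to 2 significant figures: 13 kg.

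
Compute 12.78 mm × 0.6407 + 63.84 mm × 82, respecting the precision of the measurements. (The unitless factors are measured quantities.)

12.78 × 0.6407 = 8.188146 → 8.188 mm (4 s.f., last digit at the 10^-3 place).
63.84 × 82 = 5234.88 → 5.2 × 10³ mm (2 s.f., last digit at the 10^2 place).
Sum: 5243.068146 mm; keep the coarser place, 10^2.
Result: 5.2 × 10³ mm.

5.2 × 10³ mm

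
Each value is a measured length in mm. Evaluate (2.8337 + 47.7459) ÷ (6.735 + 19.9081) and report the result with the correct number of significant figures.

2.8337 + 47.7459 = 50.5796, limited to 4 d.p. → 6 s.f.; 6.735 + 19.9081 = 26.6431, limited to 3 d.p. → 5 s.f.
Carrying full precision, 50.5796 ÷ 26.6431 = 1.89841272224…; keep min(6, 5) = 5 s.f.
Rounded to 5 significant figures: 1.8984.

1.8984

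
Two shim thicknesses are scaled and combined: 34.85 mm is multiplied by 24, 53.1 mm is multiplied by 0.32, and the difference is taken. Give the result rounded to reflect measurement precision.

8.2 × 10² mm

34.85 × 24 = 836.4 → 8.4 × 10² mm (2 s.f., last digit at the 10^1 place).
53.1 × 0.32 = 16.992 → 17 mm (2 s.f., last digit at the 10^0 place).
Difference: 819.408 mm; keep the coarser place, 10^1.
Result: 8.2 × 10² mm.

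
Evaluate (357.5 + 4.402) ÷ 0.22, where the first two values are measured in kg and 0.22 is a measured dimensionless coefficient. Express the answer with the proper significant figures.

357.5 kg + 4.402 kg = 361.902 kg; the sum is limited to 1 decimal place (4 s.f.).
Carrying full precision, 361.902 ÷ 0.22 = 1645.00909091… kg; 0.22 has 2 s.f., so the result keeps min(4, 2) = 2 s.f.
Rounded to 2 significant figures: 1.6 × 10³ kg.

1.6 × 10³ kg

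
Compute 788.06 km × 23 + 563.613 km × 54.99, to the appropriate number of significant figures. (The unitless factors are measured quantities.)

788.06 × 23 = 18125.38 → 1.8 × 10⁴ km (2 s.f., last digit at the 10^3 place).
563.613 × 54.99 = 30993.07887 → 3.099 × 10⁴ km (4 s.f., last digit at the 10^1 place).
Sum: 49118.45887 km; keep the coarser place, 10^3.
Result: 4.9 × 10⁴ km.

4.9 × 10⁴ km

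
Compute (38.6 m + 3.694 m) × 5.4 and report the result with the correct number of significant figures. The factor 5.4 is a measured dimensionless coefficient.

2.3 × 10² m

38.6 m + 3.694 m = 42.294 m; the sum is limited to 1 decimal place (3 s.f.).
Carrying full precision, 42.294 × 5.4 = 228.3876 m; 5.4 has 2 s.f., so the result keeps min(3, 2) = 2 s.f.
Rounded to 2 significant figures: 2.3 × 10² m.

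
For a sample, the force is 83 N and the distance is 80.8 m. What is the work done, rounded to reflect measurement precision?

6.7 × 10^3 J

work done = 83 N × 80.8 m = 6706.4 J.
83 has 2 significant figures; 80.8 has 3.
Division/multiplication keeps the fewest: 2 significant figures.
Rounded: 6.7 × 10^3 J.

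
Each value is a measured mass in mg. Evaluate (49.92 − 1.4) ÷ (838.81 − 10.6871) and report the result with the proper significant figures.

49.92 − 1.4 = 48.52, limited to 1 d.p. → 3 s.f.; 838.81 − 10.6871 = 828.1229, limited to 2 d.p. → 5 s.f.
Carrying full precision, 48.52 ÷ 828.1229 = 0.0585903372555…; keep min(3, 5) = 3 s.f.
Rounded to 3 significant figures: 5.86 × 10^-2.

5.86 × 10^-2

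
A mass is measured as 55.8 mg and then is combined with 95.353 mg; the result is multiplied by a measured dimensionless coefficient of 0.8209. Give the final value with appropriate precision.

1.241 × 10^2 mg

55.8 mg + 95.353 mg = 151.153 mg; the sum is limited to 1 decimal place (4 s.f.).
Carrying full precision, 151.153 × 0.8209 = 124.0814977 mg; 0.8209 has 4 s.f., so the result keeps min(4, 4) = 4 s.f.
Rounded to 4 significant figures: 1.241 × 10^2 mg.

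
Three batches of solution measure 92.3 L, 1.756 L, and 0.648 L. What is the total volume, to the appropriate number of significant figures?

92.3 L + 1.756 L + 0.648 L = 94.704 L.
Addition/subtraction keeps the fewest decimal places: 92.3 → 1 decimal place, 1.756 → 3 decimal places, 0.648 → 3 decimal places; limit is 1.
Rounded to 1 decimal place: 94.7 L.

94.7 L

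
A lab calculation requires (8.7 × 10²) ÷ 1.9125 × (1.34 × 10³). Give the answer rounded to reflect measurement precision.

(8.7 × 10²) ÷ 1.9125 × (1.34 × 10³) = 609568.627451…
Multiplication/division keeps the fewest significant figures: 8.7 × 10² → 2 s.f., 1.9125 → 5 s.f., 1.34 × 10³ → 3 s.f.; limit is 2.
Rounded to 2 significant figures: 6.1 × 10⁵.

6.1 × 10⁵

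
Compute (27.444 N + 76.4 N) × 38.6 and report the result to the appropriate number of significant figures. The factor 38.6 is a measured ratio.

4.01 × 10³ N

27.444 N + 76.4 N = 103.844 N; the sum is limited to 1 decimal place (4 s.f.).
Carrying full precision, 103.844 × 38.6 = 4008.3784 N; 38.6 has 3 s.f., so the result keeps min(4, 3) = 3 s.f.
Rounded to 3 significant figures: 4.01 × 10³ N.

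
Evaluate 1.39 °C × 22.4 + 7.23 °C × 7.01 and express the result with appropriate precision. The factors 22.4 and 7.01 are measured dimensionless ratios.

81.8 °C

1.39 × 22.4 = 31.136 → 31.1 °C (3 s.f., last digit at the 10^-1 place).
7.23 × 7.01 = 50.6823 → 50.7 °C (3 s.f., last digit at the 10^-1 place).
Sum: 81.8183 °C; keep the coarser place, 10^-1.
Result: 81.8 °C.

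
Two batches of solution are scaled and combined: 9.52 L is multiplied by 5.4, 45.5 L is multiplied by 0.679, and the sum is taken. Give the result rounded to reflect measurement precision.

9.52 × 5.4 = 51.408 → 51 L (2 s.f., last digit at the 10^0 place).
45.5 × 0.679 = 30.8945 → 30.9 L (3 s.f., last digit at the 10^-1 place).
Sum: 82.3025 L; keep the coarser place, 10^0.
Result: 82 L.

82 L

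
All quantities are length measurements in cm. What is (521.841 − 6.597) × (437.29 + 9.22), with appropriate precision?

2.3006 × 10^5 cm²

521.841 − 6.597 = 515.244, limited to 3 d.p. → 6 s.f.; 437.29 + 9.22 = 446.51, limited to 2 d.p. → 5 s.f.
Carrying full precision, 515.244 × 446.51 = 230061.59844; keep min(6, 5) = 5 s.f.
Rounded to 5 significant figures: 2.3006 × 10^5 cm².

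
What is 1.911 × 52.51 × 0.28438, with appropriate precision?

1.911 × 52.51 × 0.28438 = 28.5365689518
Multiplication/division keeps the fewest significant figures: 1.911 → 4 s.f., 52.51 → 4 s.f., 0.28438 → 5 s.f.; limit is 4.
Rounded to 4 significant figures: 28.54.

28.54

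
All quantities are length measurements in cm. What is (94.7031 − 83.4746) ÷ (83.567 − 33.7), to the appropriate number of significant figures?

94.7031 − 83.4746 = 11.2285, limited to 4 d.p. → 6 s.f.; 83.567 − 33.7 = 49.867, limited to 1 d.p. → 3 s.f.
Carrying full precision, 11.2285 ÷ 49.867 = 0.225168949405…; keep min(6, 3) = 3 s.f.
Rounded to 3 significant figures: 2.25 × 10^-1.

2.25 × 10^-1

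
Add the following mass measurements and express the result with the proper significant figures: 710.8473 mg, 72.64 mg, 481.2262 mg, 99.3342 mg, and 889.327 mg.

710.8473 mg + 72.64 mg + 481.2262 mg + 99.3342 mg + 889.327 mg = 2253.3747 mg.
Addition/subtraction keeps the fewest decimal places: 710.8473 → 4 decimal places, 72.64 → 2 decimal places, 481.2262 → 4 decimal places, 99.3342 → 4 decimal places, 889.327 → 3 decimal places; limit is 2.
Rounded to 2 decimal places: 2253.37 mg.

2253.37 mg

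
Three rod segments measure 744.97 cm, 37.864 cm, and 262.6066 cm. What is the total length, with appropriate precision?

1045.44 cm

744.97 cm + 37.864 cm + 262.6066 cm = 1045.4406 cm.
Addition/subtraction keeps the fewest decimal places: 744.97 → 2 decimal places, 37.864 → 3 decimal places, 262.6066 → 4 decimal places; limit is 2.
Rounded to 2 decimal places: 1045.44 cm.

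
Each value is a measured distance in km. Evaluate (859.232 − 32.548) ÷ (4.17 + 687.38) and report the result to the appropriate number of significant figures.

1.1954

859.232 − 32.548 = 826.684, limited to 3 d.p. → 6 s.f.; 4.17 + 687.38 = 691.55, limited to 2 d.p. → 5 s.f.
Carrying full precision, 826.684 ÷ 691.55 = 1.19540741812…; keep min(6, 5) = 5 s.f.
Rounded to 5 significant figures: 1.1954.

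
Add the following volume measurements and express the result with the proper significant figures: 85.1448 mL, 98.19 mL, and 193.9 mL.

377.2 mL

85.1448 mL + 98.19 mL + 193.9 mL = 377.2348 mL.
Addition/subtraction keeps the fewest decimal places: 85.1448 → 4 decimal places, 98.19 → 2 decimal places, 193.9 → 1 decimal place; limit is 1.
Rounded to 1 decimal place: 377.2 mL.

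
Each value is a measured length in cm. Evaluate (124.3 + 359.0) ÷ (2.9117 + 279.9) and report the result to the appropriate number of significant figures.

124.3 + 359.0 = 483.3, limited to 1 d.p. → 4 s.f.; 2.9117 + 279.9 = 282.8117, limited to 1 d.p. → 4 s.f.
Carrying full precision, 483.3 ÷ 282.8117 = 1.70891091139…; keep min(4, 4) = 4 s.f.
Rounded to 4 significant figures: 1.709.

1.709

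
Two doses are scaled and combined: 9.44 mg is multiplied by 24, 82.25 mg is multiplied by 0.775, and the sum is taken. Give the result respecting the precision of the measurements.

9.44 × 24 = 226.56 → 2.3 × 10^2 mg (2 s.f., last digit at the 10^1 place).
82.25 × 0.775 = 63.74375 → 63.7 mg (3 s.f., last digit at the 10^-1 place).
Sum: 290.30375 mg; keep the coarser place, 10^1.
Result: 2.9 × 10^2 mg.

2.9 × 10^2 mg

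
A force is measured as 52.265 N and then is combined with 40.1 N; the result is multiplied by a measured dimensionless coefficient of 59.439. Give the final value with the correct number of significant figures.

52.265 N + 40.1 N = 92.365 N; the sum is limited to 1 decimal place (3 s.f.).
Carrying full precision, 92.365 × 59.439 = 5490.083235 N; 59.439 has 5 s.f., so the result keeps min(3, 5) = 3 s.f.
Rounded to 3 significant figures: 5.49 × 10^3 N.

5.49 × 10^3 N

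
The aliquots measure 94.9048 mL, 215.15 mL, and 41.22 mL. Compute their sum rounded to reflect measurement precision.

351.27 mL

94.9048 mL + 215.15 mL + 41.22 mL = 351.2748 mL.
Addition/subtraction keeps the fewest decimal places: 94.9048 → 4 decimal places, 215.15 → 2 decimal places, 41.22 → 2 decimal places; limit is 2.
Rounded to 2 decimal places: 351.27 mL.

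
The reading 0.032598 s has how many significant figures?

0.032598: leading zeros are not significant.

5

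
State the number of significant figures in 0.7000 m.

4

0.7000: leading zeros are not significant; trailing zeros after a decimal point are significant.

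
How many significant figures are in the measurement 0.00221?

3

0.00221: leading zeros are not significant.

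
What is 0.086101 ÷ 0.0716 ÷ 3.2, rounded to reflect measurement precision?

0.086101 ÷ 0.0716 ÷ 3.2 = 0.37578997905…
Multiplication/division keeps the fewest significant figures: 0.086101 → 5 s.f., 0.0716 → 3 s.f., 3.2 → 2 s.f.; limit is 2.
Rounded to 2 significant figures: 0.38.

0.38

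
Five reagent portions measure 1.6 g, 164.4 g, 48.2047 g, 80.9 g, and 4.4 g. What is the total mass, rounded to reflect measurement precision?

299.5 g

1.6 g + 164.4 g + 48.2047 g + 80.9 g + 4.4 g = 299.5047 g.
Addition/subtraction keeps the fewest decimal places: 1.6 → 1 decimal place, 164.4 → 1 decimal place, 48.2047 → 4 decimal places, 80.9 → 1 decimal place, 4.4 → 1 decimal place; limit is 1.
Rounded to 1 decimal place: 299.5 g.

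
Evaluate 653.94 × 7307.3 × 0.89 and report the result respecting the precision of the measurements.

653.94 × 7307.3 × 0.89 = 4252896.82818
Multiplication/division keeps the fewest significant figures: 653.94 → 5 s.f., 7307.3 → 5 s.f., 0.89 → 2 s.f.; limit is 2.
Rounded to 2 significant figures: 4.3 × 10^6.

4.3 × 10^6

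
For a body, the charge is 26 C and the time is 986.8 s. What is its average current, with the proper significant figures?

average current = 26 C ÷ 986.8 s = 0.0263477908391… A.
26 has 2 significant figures; 986.8 has 4.
Division/multiplication keeps the fewest: 2 significant figures.
Rounded: 0.026 A.

0.026 A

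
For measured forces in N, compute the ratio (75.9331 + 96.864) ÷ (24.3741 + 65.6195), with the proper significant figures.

75.9331 + 96.864 = 172.7971, limited to 3 d.p. → 6 s.f.; 24.3741 + 65.6195 = 89.9936, limited to 4 d.p. → 6 s.f.
Carrying full precision, 172.7971 ÷ 89.9936 = 1.92010431853…; keep min(6, 6) = 6 s.f.
Rounded to 6 significant figures: 1.92010.

1.92010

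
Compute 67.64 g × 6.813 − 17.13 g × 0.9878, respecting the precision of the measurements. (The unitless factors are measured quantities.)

443.9 g

67.64 × 6.813 = 460.83132 → 460.8 g (4 s.f., last digit at the 10^-1 place).
17.13 × 0.9878 = 16.921014 → 16.92 g (4 s.f., last digit at the 10^-2 place).
Difference: 443.910306 g; keep the coarser place, 10^-1.
Result: 443.9 g.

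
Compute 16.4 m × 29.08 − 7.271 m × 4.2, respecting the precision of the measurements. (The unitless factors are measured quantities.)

16.4 × 29.08 = 476.912 → 477 m (3 s.f., last digit at the 10^0 place).
7.271 × 4.2 = 30.5382 → 31 m (2 s.f., last digit at the 10^0 place).
Difference: 446.3738 m; keep the coarser place, 10^0.
Result: 446 m.

446 m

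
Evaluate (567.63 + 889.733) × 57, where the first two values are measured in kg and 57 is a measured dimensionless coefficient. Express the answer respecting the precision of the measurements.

567.63 kg + 889.733 kg = 1457.363 kg; the sum is limited to 2 decimal places (6 s.f.).
Carrying full precision, 1457.363 × 57 = 83069.691 kg; 57 has 2 s.f., so the result keeps min(6, 2) = 2 s.f.
Rounded to 2 significant figures: 8.3 × 10⁴ kg.

8.3 × 10⁴ kg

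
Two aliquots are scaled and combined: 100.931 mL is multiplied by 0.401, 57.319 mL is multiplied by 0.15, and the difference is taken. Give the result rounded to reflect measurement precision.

31.9 mL

100.931 × 0.401 = 40.473331 → 40.5 mL (3 s.f., last digit at the 10^-1 place).
57.319 × 0.15 = 8.59785 → 8.6 mL (2 s.f., last digit at the 10^-1 place).
Difference: 31.875481 mL; keep the coarser place, 10^-1.
Result: 31.9 mL.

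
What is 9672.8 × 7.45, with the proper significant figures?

7.21 × 10^4

9672.8 × 7.45 = 72062.36
Multiplication/division keeps the fewest significant figures: 9672.8 → 5 s.f., 7.45 → 3 s.f.; limit is 3.
Rounded to 3 significant figures: 7.21 × 10^4.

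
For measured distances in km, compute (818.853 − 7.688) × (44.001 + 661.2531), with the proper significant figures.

818.853 − 7.688 = 811.165, limited to 3 d.p. → 6 s.f.; 44.001 + 661.2531 = 705.2541, limited to 3 d.p. → 6 s.f.
Carrying full precision, 811.165 × 705.2541 = 572077.442026…; keep min(6, 6) = 6 s.f.
Rounded to 6 significant figures: 572077 km².

572077 km²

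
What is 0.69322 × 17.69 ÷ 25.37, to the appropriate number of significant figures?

0.4834

0.69322 × 17.69 ÷ 25.37 = 0.483368616476…
Multiplication/division keeps the fewest significant figures: 0.69322 → 5 s.f., 17.69 → 4 s.f., 25.37 → 4 s.f.; limit is 4.
Rounded to 4 significant figures: 0.4834.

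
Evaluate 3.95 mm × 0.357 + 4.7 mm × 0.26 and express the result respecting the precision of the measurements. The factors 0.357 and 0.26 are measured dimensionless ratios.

3.95 × 0.357 = 1.41015 → 1.41 mm (3 s.f., last digit at the 10^-2 place).
4.7 × 0.26 = 1.222 → 1.2 mm (2 s.f., last digit at the 10^-1 place).
Sum: 2.63215 mm; keep the coarser place, 10^-1.
Result: 2.6 mm.

2.6 mm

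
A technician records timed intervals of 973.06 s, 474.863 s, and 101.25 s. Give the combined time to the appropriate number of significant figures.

973.06 s + 474.863 s + 101.25 s = 1549.173 s.
Addition/subtraction keeps the fewest decimal places: 973.06 → 2 decimal places, 474.863 → 3 decimal places, 101.25 → 2 decimal places; limit is 2.
Rounded to 2 decimal places: 1549.17 s.

1549.17 s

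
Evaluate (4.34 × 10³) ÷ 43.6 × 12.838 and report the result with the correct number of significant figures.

1.28 × 10³

(4.34 × 10³) ÷ 43.6 × 12.838 = 1277.91100917…
Multiplication/division keeps the fewest significant figures: 4.34 × 10³ → 3 s.f., 43.6 → 3 s.f., 12.838 → 5 s.f.; limit is 3.
Rounded to 3 significant figures: 1.28 × 10³.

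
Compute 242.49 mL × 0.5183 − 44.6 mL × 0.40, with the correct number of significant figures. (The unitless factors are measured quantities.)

108 mL

242.49 × 0.5183 = 125.682567 → 125.7 mL (4 s.f., last digit at the 10^-1 place).
44.6 × 0.40 = 17.84 → 18 mL (2 s.f., last digit at the 10^0 place).
Difference: 107.842567 mL; keep the coarser place, 10^0.
Result: 108 mL.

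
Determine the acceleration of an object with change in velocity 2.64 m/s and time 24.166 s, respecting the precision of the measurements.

0.109 m/s²

acceleration = 2.64 m/s ÷ 24.166 s = 0.109244392949… m/s².
2.64 has 3 significant figures; 24.166 has 5.
Division/multiplication keeps the fewest: 3 significant figures.
Rounded: 0.109 m/s².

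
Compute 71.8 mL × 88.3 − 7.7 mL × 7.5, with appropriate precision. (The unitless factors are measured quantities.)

71.8 × 88.3 = 6339.94 → 6.34 × 10³ mL (3 s.f., last digit at the 10^1 place).
7.7 × 7.5 = 57.75 → 58 mL (2 s.f., last digit at the 10^0 place).
Difference: 6282.19 mL; keep the coarser place, 10^1.
Result: 6.28 × 10³ mL.

6.28 × 10³ mL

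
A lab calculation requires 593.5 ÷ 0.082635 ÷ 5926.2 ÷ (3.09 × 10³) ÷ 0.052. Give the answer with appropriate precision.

0.0075

593.5 ÷ 0.082635 ÷ 5926.2 ÷ (3.09 × 10³) ÷ 0.052 = 0.00754255637087…
Multiplication/division keeps the fewest significant figures: 593.5 → 4 s.f., 0.082635 → 5 s.f., 5926.2 → 5 s.f., 3.09 × 10³ → 3 s.f., 0.052 → 2 s.f.; limit is 2.
Rounded to 2 significant figures: 0.0075.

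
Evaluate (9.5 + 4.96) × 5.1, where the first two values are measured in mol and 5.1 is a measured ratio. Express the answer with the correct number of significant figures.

9.5 mol + 4.96 mol = 14.46 mol; the sum is limited to 1 decimal place (3 s.f.).
Carrying full precision, 14.46 × 5.1 = 73.746 mol; 5.1 has 2 s.f., so the result keeps min(3, 2) = 2 s.f.
Rounded to 2 significant figures: 74 mol.

74 mol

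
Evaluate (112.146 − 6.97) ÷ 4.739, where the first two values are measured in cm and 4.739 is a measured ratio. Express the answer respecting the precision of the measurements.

112.146 cm − 6.97 cm = 105.176 cm; the difference is limited to 2 decimal places (5 s.f.).
Carrying full precision, 105.176 ÷ 4.739 = 22.1937117535… cm; 4.739 has 4 s.f., so the result keeps min(5, 4) = 4 s.f.
Rounded to 4 significant figures: 22.19 cm.

22.19 cm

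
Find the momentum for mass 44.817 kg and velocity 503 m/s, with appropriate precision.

2.25 × 10⁴ kg·m/s

momentum = 44.817 kg × 503 m/s = 22542.951 kg·m/s.
44.817 has 5 significant figures; 503 has 3.
Division/multiplication keeps the fewest: 3 significant figures.
Rounded: 2.25 × 10⁴ kg·m/s.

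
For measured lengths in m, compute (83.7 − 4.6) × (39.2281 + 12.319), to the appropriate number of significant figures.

83.7 − 4.6 = 79.1, limited to 1 d.p. → 3 s.f.; 39.2281 + 12.319 = 51.5471, limited to 3 d.p. → 5 s.f.
Carrying full precision, 79.1 × 51.5471 = 4077.37561; keep min(3, 5) = 3 s.f.
Rounded to 3 significant figures: 4.08 × 10³ m².

4.08 × 10³ m²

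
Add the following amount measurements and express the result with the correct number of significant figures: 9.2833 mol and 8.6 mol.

9.2833 mol + 8.6 mol = 17.8833 mol.
Addition/subtraction keeps the fewest decimal places: 9.2833 → 4 decimal places, 8.6 → 1 decimal place; limit is 1.
Rounded to 1 decimal place: 17.9 mol.

17.9 mol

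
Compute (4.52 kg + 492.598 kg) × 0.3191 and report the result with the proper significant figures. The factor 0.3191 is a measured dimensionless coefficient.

4.52 kg + 492.598 kg = 497.118 kg; the sum is limited to 2 decimal places (5 s.f.).
Carrying full precision, 497.118 × 0.3191 = 158.6303538 kg; 0.3191 has 4 s.f., so the result keeps min(5, 4) = 4 s.f.
Rounded to 4 significant figures: 158.6 kg.

158.6 kg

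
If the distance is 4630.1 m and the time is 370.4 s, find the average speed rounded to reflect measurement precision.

12.50 m/s

average speed = 4630.1 m ÷ 370.4 s = 12.5002699784… m/s.
4630.1 has 5 significant figures; 370.4 has 4.
Division/multiplication keeps the fewest: 4 significant figures.
Rounded: 12.50 m/s.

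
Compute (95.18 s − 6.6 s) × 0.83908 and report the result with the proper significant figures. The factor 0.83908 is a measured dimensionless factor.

95.18 s − 6.6 s = 88.58 s; the difference is limited to 1 decimal place (3 s.f.).
Carrying full precision, 88.58 × 0.83908 = 74.3257064 s; 0.83908 has 5 s.f., so the result keeps min(3, 5) = 3 s.f.
Rounded to 3 significant figures: 74.3 s.

74.3 s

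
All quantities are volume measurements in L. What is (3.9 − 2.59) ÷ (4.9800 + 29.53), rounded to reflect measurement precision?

3.8 × 10^-2

3.9 − 2.59 = 1.31, limited to 1 d.p. → 2 s.f.; 4.9800 + 29.53 = 34.5100, limited to 2 d.p. → 4 s.f.
Carrying full precision, 1.31 ÷ 34.5100 = 0.0379600115908…; keep min(2, 4) = 2 s.f.
Rounded to 2 significant figures: 3.8 × 10^-2.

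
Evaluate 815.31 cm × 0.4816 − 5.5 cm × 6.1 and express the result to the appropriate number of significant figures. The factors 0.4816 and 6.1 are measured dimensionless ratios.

815.31 × 0.4816 = 392.653296 → 392.7 cm (4 s.f., last digit at the 10^-1 place).
5.5 × 6.1 = 33.55 → 34 cm (2 s.f., last digit at the 10^0 place).
Difference: 359.103296 cm; keep the coarser place, 10^0.
Result: 359 cm.

359 cm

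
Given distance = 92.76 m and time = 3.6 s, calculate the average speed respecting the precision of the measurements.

26 m/s

average speed = 92.76 m ÷ 3.6 s = 25.7666666667… m/s.
92.76 has 4 significant figures; 3.6 has 2.
Division/multiplication keeps the fewest: 2 significant figures.
Rounded: 26 m/s.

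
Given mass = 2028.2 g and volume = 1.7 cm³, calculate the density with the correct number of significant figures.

1.2 × 10^3 g/cm³

density = 2028.2 g ÷ 1.7 cm³ = 1193.05882353… g/cm³.
2028.2 has 5 significant figures; 1.7 has 2.
Division/multiplication keeps the fewest: 2 significant figures.
Rounded: 1.2 × 10^3 g/cm³.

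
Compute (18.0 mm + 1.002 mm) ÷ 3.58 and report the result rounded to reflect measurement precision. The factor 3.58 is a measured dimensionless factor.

18.0 mm + 1.002 mm = 19.002 mm; the sum is limited to 1 decimal place (3 s.f.).
Carrying full precision, 19.002 ÷ 3.58 = 5.30782122905… mm; 3.58 has 3 s.f., so the result keeps min(3, 3) = 3 s.f.
Rounded to 3 significant figures: 5.31 mm.

5.31 mm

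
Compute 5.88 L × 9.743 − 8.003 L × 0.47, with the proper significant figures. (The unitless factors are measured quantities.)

5.88 × 9.743 = 57.28884 → 57.3 L (3 s.f., last digit at the 10^-1 place).
8.003 × 0.47 = 3.76141 → 3.8 L (2 s.f., last digit at the 10^-1 place).
Difference: 53.52743 L; keep the coarser place, 10^-1.
Result: 53.5 L.

53.5 L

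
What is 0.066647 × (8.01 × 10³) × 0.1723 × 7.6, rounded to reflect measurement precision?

7.0 × 10²

0.066647 × (8.01 × 10³) × 0.1723 × 7.6 = 699.056037616…
Multiplication/division keeps the fewest significant figures: 0.066647 → 5 s.f., 8.01 × 10³ → 3 s.f., 0.1723 → 4 s.f., 7.6 → 2 s.f.; limit is 2.
Rounded to 2 significant figures: 7.0 × 10².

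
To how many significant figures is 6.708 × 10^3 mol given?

6.708 × 10^3: in scientific notation every digit of the coefficient is significant.

4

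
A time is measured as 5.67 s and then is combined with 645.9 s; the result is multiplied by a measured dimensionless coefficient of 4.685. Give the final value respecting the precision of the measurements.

3053 s

5.67 s + 645.9 s = 651.57 s; the sum is limited to 1 decimal place (4 s.f.).
Carrying full precision, 651.57 × 4.685 = 3052.60545 s; 4.685 has 4 s.f., so the result keeps min(4, 4) = 4 s.f.
Rounded to 4 significant figures: 3053 s.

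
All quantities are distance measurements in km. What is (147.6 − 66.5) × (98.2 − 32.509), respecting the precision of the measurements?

147.6 − 66.5 = 81.1, limited to 1 d.p. → 3 s.f.; 98.2 − 32.509 = 65.691, limited to 1 d.p. → 3 s.f.
Carrying full precision, 81.1 × 65.691 = 5327.5401; keep min(3, 3) = 3 s.f.
Rounded to 3 significant figures: 5.33 × 10³ km².

5.33 × 10³ km²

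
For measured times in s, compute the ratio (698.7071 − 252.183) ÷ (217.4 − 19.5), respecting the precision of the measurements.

698.7071 − 252.183 = 446.5241, limited to 3 d.p. → 6 s.f.; 217.4 − 19.5 = 197.9, limited to 1 d.p. → 4 s.f.
Carrying full precision, 446.5241 ÷ 197.9 = 2.25631177362…; keep min(6, 4) = 4 s.f.
Rounded to 4 significant figures: 2.256.

2.256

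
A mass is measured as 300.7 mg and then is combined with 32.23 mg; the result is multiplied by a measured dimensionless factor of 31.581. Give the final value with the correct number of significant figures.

1.051 × 10⁴ mg

300.7 mg + 32.23 mg = 332.93 mg; the sum is limited to 1 decimal place (4 s.f.).
Carrying full precision, 332.93 × 31.581 = 10514.26233 mg; 31.581 has 5 s.f., so the result keeps min(4, 5) = 4 s.f.
Rounded to 4 significant figures: 1.051 × 10⁴ mg.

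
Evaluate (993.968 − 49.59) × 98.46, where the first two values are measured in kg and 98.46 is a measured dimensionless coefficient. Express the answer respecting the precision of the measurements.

9.298 × 10^4 kg

993.968 kg − 49.59 kg = 944.378 kg; the difference is limited to 2 decimal places (5 s.f.).
Carrying full precision, 944.378 × 98.46 = 92983.45788 kg; 98.46 has 4 s.f., so the result keeps min(5, 4) = 4 s.f.
Rounded to 4 significant figures: 9.298 × 10^4 kg.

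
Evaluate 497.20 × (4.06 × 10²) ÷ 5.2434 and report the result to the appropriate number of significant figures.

3.85 × 10⁴

497.20 × (4.06 × 10²) ÷ 5.2434 = 38498.5314872…
Multiplication/division keeps the fewest significant figures: 497.20 → 5 s.f., 4.06 × 10² → 3 s.f., 5.2434 → 5 s.f.; limit is 3.
Rounded to 3 significant figures: 3.85 × 10⁴.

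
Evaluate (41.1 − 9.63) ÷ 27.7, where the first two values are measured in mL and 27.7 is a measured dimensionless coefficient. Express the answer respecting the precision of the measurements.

1.14 mL

41.1 mL − 9.63 mL = 31.47 mL; the difference is limited to 1 decimal place (3 s.f.).
Carrying full precision, 31.47 ÷ 27.7 = 1.13610108303… mL; 27.7 has 3 s.f., so the result keeps min(3, 3) = 3 s.f.
Rounded to 3 significant figures: 1.14 mL.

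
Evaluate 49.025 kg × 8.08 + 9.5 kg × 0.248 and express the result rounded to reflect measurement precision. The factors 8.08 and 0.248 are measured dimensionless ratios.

49.025 × 8.08 = 396.122 → 396 kg (3 s.f., last digit at the 10^0 place).
9.5 × 0.248 = 2.356 → 2.4 kg (2 s.f., last digit at the 10^-1 place).
Sum: 398.478 kg; keep the coarser place, 10^0.
Result: 398 kg.

398 kg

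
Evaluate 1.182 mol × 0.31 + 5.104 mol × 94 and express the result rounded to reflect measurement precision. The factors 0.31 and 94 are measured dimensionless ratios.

4.8 × 10^2 mol

1.182 × 0.31 = 0.36642 → 0.37 mol (2 s.f., last digit at the 10^-2 place).
5.104 × 94 = 479.776 → 4.8 × 10^2 mol (2 s.f., last digit at the 10^1 place).
Sum: 480.14242 mol; keep the coarser place, 10^1.
Result: 4.8 × 10^2 mol.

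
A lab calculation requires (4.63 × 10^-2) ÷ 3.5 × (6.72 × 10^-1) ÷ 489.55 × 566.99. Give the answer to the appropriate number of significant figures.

(4.63 × 10^-2) ÷ 3.5 × (6.72 × 10^-1) ÷ 489.55 × 566.99 = 0.0102958110591…
Multiplication/division keeps the fewest significant figures: 4.63 × 10^-2 → 3 s.f., 3.5 → 2 s.f., 6.72 × 10^-1 → 3 s.f., 489.55 → 5 s.f., 566.99 → 5 s.f.; limit is 2.
Rounded to 2 significant figures: 1.0 × 10^-2.

1.0 × 10^-2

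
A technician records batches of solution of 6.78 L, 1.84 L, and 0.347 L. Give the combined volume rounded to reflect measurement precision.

6.78 L + 1.84 L + 0.347 L = 8.967 L.
Addition/subtraction keeps the fewest decimal places: 6.78 → 2 decimal places, 1.84 → 2 decimal places, 0.347 → 3 decimal places; limit is 2.
Rounded to 2 decimal places: 8.97 L.

8.97 L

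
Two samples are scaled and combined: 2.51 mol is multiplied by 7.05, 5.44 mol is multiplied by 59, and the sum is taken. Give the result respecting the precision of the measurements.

3.4 × 10² mol

2.51 × 7.05 = 17.6955 → 17.7 mol (3 s.f., last digit at the 10^-1 place).
5.44 × 59 = 320.96 → 3.2 × 10² mol (2 s.f., last digit at the 10^1 place).
Sum: 338.6555 mol; keep the coarser place, 10^1.
Result: 3.4 × 10² mol.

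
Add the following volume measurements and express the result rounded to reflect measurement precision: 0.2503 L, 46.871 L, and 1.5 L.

48.6 L

0.2503 L + 46.871 L + 1.5 L = 48.6213 L.
Addition/subtraction keeps the fewest decimal places: 0.2503 → 4 decimal places, 46.871 → 3 decimal places, 1.5 → 1 decimal place; limit is 1.
Rounded to 1 decimal place: 48.6 L.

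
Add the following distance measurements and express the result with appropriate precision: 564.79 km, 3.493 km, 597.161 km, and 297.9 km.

564.79 km + 3.493 km + 597.161 km + 297.9 km = 1463.344 km.
Addition/subtraction keeps the fewest decimal places: 564.79 → 2 decimal places, 3.493 → 3 decimal places, 597.161 → 3 decimal places, 297.9 → 1 decimal place; limit is 1.
Rounded to 1 decimal place: 1463.3 km.

1463.3 km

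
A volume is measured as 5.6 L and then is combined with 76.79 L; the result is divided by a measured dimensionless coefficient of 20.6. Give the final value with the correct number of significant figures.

4.00 L

5.6 L + 76.79 L = 82.39 L; the sum is limited to 1 decimal place (3 s.f.).
Carrying full precision, 82.39 ÷ 20.6 = 3.99951456311… L; 20.6 has 3 s.f., so the result keeps min(3, 3) = 3 s.f.
Rounded to 3 significant figures: 4.00 L.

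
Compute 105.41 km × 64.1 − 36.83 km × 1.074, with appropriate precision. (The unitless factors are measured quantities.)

105.41 × 64.1 = 6756.781 → 6.76 × 10³ km (3 s.f., last digit at the 10^1 place).
36.83 × 1.074 = 39.55542 → 39.56 km (4 s.f., last digit at the 10^-2 place).
Difference: 6717.22558 km; keep the coarser place, 10^1.
Result: 6.72 × 10³ km.

6.72 × 10³ km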